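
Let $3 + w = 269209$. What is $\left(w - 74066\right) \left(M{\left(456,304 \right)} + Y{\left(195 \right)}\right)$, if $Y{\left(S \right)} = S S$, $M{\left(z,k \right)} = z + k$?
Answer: $7568504900$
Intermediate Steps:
$w = 269206$ ($w = -3 + 269209 = 269206$)
$M{\left(z,k \right)} = k + z$
$Y{\left(S \right)} = S^{2}$
$\left(w - 74066\right) \left(M{\left(456,304 \right)} + Y{\left(195 \right)}\right) = \left(269206 - 74066\right) \left(\left(304 + 456\right) + 195^{2}\right) = 195140 \left(760 + 38025\right) = 195140 \cdot 38785 = 7568504900$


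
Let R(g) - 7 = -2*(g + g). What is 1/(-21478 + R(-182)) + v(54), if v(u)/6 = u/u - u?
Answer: -6596275/20743 ≈ -318.00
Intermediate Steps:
v(u) = 6 - 6*u (v(u) = 6*(u/u - u) = 6*(1 - u) = 6 - 6*u)
R(g) = 7 - 4*g (R(g) = 7 - 2*(g + g) = 7 - 4*g)
1/(-21478 + R(-182)) + v(54) = 1/(-21478 + (7 - 4*(-182))) + (6 - 6*54) = 1/(-21478 + (7 + 728)) + (6 - 324) = 1/(-21478 + 735) - 318 = 1/(-20743) - 318 = -1/20743 - 318 = -6596275/20743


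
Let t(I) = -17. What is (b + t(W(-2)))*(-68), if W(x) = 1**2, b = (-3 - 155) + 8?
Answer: 11356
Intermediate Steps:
b = -150 (b = -158 + 8 = -150)
W(x) = 1
(b + t(W(-2)))*(-68) = (-150 - 17)*(-68) = -167*(-68) = 11356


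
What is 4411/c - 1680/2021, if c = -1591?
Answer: -269477/74777 ≈ -3.6037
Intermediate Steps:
4411/c - 1680/2021 = 4411/(-1591) - 1680/2021 = 4411*(-1/1591) - 1680*1/2021 = -4411/1591 - 1680/2021 = -269477/74777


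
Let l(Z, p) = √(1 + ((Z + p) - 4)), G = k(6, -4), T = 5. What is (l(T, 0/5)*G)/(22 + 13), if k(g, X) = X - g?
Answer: -2*√2/7 ≈ -0.40406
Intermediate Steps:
G = -10 (G = -4 - 1*6 = -4 - 6 = -10)
l(Z, p) = √(-3 + Z + p) (l(Z, p) = √(1 + (-4 + Z + p)) = √(-3 + Z + p))
(l(T, 0/5)*G)/(22 + 13) = (√(-3 + 5 + 0/5)*(-10))/(22 + 13) = (√(-3 + 5 + 0*(⅕))*(-10))/35 = (√(-3 + 5 + 0)*(-10))*(1/35) = (√2*(-10))*(1/35) = -10*√2*(1/35) = -2*√2/7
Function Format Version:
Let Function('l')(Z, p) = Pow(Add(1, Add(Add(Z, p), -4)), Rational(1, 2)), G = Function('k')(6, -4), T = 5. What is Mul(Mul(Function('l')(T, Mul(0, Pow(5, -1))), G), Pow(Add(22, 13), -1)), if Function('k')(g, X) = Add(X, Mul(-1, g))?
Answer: Mul(Rational(-2, 7), Pow(2, Rational(1, 2))) ≈ -0.40406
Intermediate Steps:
G = -10 (G = Add(-4, Mul(-1, 6)) = Add(-4, -6) = -10)
Function('l')(Z, p) = Pow(Add(-3, Z, p), Rational(1, 2)) (Function('l')(Z, p) = Pow(Add(1, Add(-4, Z, p)), Rational(1, 2)) = Pow(Add(-3, Z, p), Rational(1, 2)))
Mul(Mul(Function('l')(T, Mul(0, Pow(5, -1))), G), Pow(Add(22, 13), -1)) = Mul(Mul(Pow(Add(-3, 5, Mul(0, Pow(5, -1))), Rational(1, 2)), -10), Pow(Add(22, 13), -1)) = Mul(Mul(Pow(Add(-3, 5, Mul(0, Rational(1, 5))), Rational(1, 2)), -10), Pow(35, -1)) = Mul(Mul(Pow(Add(-3, 5, 0), Rational(1, 2)), -10), Rational(1, 35)) = Mul(Mul(Pow(2, Rational(1, 2)), -10), Rational(1, 35)) = Mul(Mul(-10, Pow(2, Rational(1, 2))), Rational(1, 35)) = Mul(Rational(-2, 7), Pow(2, Rational(1, 2)))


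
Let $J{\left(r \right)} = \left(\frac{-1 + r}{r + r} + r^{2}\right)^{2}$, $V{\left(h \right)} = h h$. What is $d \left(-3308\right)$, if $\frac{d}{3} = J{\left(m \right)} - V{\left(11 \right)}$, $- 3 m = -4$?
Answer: $\frac{503225365}{432} \approx 1.1649 \cdot 10^{6}$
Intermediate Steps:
$m = \frac{4}{3}$ ($m = \left(- \frac{1}{3}\right) \left(-4\right) = \frac{4}{3} \approx 1.3333$)
$V{\left(h \right)} = h^{2}$
$J{\left(r \right)} = \left(r^{2} + \frac{-1 + r}{2 r}\right)^{2}$ ($J{\left(r \right)} = \left(\frac{-1 + r}{2 r} + r^{2}\right)^{2} = \left(r^{2} + \frac{-1 + r}{2 r}\right)^{2}$)
$d = - \frac{608495}{1728}$ ($d = 3 \left(\frac{\left(-1 + \frac{4}{3} + 2 \left(\frac{4}{3}\right)^{3}\right)^{2}}{4 \cdot \frac{16}{9}} - 11^{2}\right) = 3 \left(\frac{1}{4} \cdot \frac{9}{16} \left(-1 + \frac{4}{3} + 2 \cdot \frac{64}{27}\right)^{2} - 121\right) = 3 \left(\frac{1}{4} \cdot \frac{9}{16} \left(-1 + \frac{4}{3} + \frac{128}{27}\right)^{2} - 121\right) = 3 \left(\frac{1}{4} \cdot \frac{9}{16} \left(\frac{137}{27}\right)^{2} - 121\right) = 3 \left(\frac{1}{4} \cdot \frac{9}{16} \cdot \frac{18769}{729} - 121\right) = 3 \left(\frac{18769}{5184} - 121\right) = 3 \left(- \frac{608495}{5184}\right) = - \frac{608495}{1728} \approx -352.14$)
$d \left(-3308\right) = \left(- \frac{608495}{1728}\right) \left(-3308\right) = \frac{503225365}{432}$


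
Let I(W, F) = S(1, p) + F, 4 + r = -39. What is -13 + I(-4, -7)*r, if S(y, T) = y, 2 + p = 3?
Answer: 245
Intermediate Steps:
r = -43 (r = -4 - 39 = -43)
p = 1 (p = -2 + 3 = 1)
I(W, F) = 1 + F
-13 + I(-4, -7)*r = -13 + (1 - 7)*(-43) = -13 - 6*(-43) = -13 + 258 = 245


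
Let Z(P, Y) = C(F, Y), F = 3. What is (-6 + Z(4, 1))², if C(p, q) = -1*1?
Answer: 49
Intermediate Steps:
C(p, q) = -1
Z(P, Y) = -1
(-6 + Z(4, 1))² = (-6 - 1)² = (-7)² = 49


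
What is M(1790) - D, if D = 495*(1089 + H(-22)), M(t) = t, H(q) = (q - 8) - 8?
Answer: -518455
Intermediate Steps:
H(q) = -16 + q (H(q) = (-8 + q) - 8 = -16 + q)
D = 520245 (D = 495*(1089 + (-16 - 22)) = 495*(1089 - 38) = 495*1051 = 520245)
M(1790) - D = 1790 - 1*520245 = 1790 - 520245 = -518455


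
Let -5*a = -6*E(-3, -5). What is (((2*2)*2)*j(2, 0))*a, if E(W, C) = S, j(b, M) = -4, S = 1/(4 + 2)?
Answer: -32/5 ≈ -6.4000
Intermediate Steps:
S = ⅙ (S = 1/6 = ⅙ ≈ 0.16667)
E(W, C) = ⅙
a = ⅕ (a = -(-6)/(5*6) = -⅕*(-1) = ⅕ ≈ 0.20000)
(((2*2)*2)*j(2, 0))*a = (((2*2)*2)*(-4))*(⅕) = ((4*2)*(-4))*(⅕) = (8*(-4))*(⅕) = -32*⅕ = -32/5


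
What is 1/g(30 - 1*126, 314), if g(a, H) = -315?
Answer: -1/315 ≈ -0.0031746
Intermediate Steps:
1/g(30 - 1*126, 314) = 1/(-315) = -1/315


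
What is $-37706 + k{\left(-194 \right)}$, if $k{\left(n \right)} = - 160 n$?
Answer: $-6666$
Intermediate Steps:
$-37706 + k{\left(-194 \right)} = -37706 - -31040 = -37706 + 31040 = -6666$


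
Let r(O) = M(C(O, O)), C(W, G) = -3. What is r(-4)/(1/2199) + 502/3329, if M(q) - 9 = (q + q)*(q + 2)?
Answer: 109807567/3329 ≈ 32985.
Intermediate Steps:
M(q) = 9 + 2*q*(2 + q) (M(q) = 9 + (q + q)*(q + 2) = 9 + (2*q)*(2 + q) = 9 + 2*q*(2 + q))
r(O) = 15 (r(O) = 9 + 2*(-3)² + 4*(-3) = 9 + 2*9 - 12 = 9 + 18 - 12 = 15)
r(-4)/(1/2199) + 502/3329 = 15/(1/2199) + 502/3329 = 15/(1/2199) + 502*(1/3329) = 15*2199 + 502/3329 = 32985 + 502/3329 = 109807567/3329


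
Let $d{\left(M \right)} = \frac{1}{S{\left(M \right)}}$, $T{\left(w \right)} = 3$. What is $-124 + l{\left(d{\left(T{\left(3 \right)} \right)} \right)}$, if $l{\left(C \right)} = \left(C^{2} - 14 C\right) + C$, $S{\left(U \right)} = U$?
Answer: $- \frac{1154}{9} \approx -128.22$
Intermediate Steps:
$d{\left(M \right)} = \frac{1}{M}$
$l{\left(C \right)} = C^{2} - 13 C$
$-124 + l{\left(d{\left(T{\left(3 \right)} \right)} \right)} = -124 + \frac{-13 + \frac{1}{3}}{3} = -124 + \frac{1}{3} \left(- \frac{38}{3}\right) = -124 - \frac{38}{9} = - \frac{1154}{9}$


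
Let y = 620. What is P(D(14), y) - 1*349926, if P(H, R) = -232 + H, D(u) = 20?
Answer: -350138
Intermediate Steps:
P(D(14), y) - 1*349926 = (-232 + 20) - 1*349926 = -212 - 349926 = -350138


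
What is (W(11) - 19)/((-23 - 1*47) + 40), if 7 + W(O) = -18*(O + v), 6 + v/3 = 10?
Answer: 44/3 ≈ 14.667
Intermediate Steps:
v = 12 (v = -18 + 3*10 = -18 + 30 = 12)
W(O) = -223 - 18*O (W(O) = -7 - 18*(O + 12) = -7 - 18*(12 + O) = -7 + (-216 - 18*O) = -223 - 18*O)
(W(11) - 19)/((-23 - 1*47) + 40) = ((-223 - 18*11) - 19)/((-23 - 1*47) + 40) = ((-223 - 198) - 19)/((-23 - 47) + 40) = (-421 - 19)/(-70 + 40) = -440/(-30) = -440*(-1/30) = 44/3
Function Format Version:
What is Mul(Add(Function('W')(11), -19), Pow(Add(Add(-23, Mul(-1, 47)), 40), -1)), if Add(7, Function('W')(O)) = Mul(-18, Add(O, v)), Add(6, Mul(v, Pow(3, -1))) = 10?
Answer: Rational(44, 3) ≈ 14.667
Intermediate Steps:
v = 12 (v = Add(-18, Mul(3, 10)) = Add(-18, 30) = 12)
Function('W')(O) = Add(-223, Mul(-18, O)) (Function('W')(O) = Add(-7, Mul(-18, Add(O, 12))) = Add(-7, Mul(-18, Add(12, O))) = Add(-7, Add(-216, Mul(-18, O))) = Add(-223, Mul(-18, O)))
Mul(Add(Function('W')(11), -19), Pow(Add(Add(-23, Mul(-1, 47)), 40), -1)) = Mul(Add(Add(-223, Mul(-18, 11)), -19), Pow(Add(Add(-23, Mul(-1, 47)), 40), -1)) = Mul(Add(Add(-223, -198), -19), Pow(Add(Add(-23, -47), 40), -1)) = Mul(Add(-421, -19), Pow(Add(-70, 40), -1)) = Mul(-440, Pow(-30, -1)) = Mul(-440, Rational(-1, 30)) = Rational(44, 3)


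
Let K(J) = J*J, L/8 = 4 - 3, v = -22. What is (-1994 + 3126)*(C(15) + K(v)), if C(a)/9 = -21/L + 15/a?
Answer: 1062665/2 ≈ 5.3133e+5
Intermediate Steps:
L = 8 (L = 8*(4 - 3) = 8*1 = 8)
K(J) = J²
C(a) = -189/8 + 135/a (C(a) = 9*(-21/8 + 15/a) = -189/8 + 135/a)
(-1994 + 3126)*(C(15) + K(v)) = (-1994 + 3126)*((-189/8 + 135/15) + (-22)²) = 1132*((-189/8 + 135*(1/15)) + 484) = 1132*((-189/8 + 9) + 484) = 1132*(-117/8 + 484) = 1132*(3755/8) = 1062665/2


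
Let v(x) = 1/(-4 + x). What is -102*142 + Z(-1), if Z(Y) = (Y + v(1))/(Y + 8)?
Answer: -304168/21 ≈ -14484.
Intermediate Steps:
Z(Y) = (-⅓ + Y)/(8 + Y) (Z(Y) = (Y + 1/(-4 + 1))/(Y + 8) = (Y + 1/(-3))/(8 + Y) = (Y - ⅓)/(8 + Y) = (-⅓ + Y)/(8 + Y))
-102*142 + Z(-1) = -102*142 + (-⅓ - 1)/(8 - 1) = -14484 - 4/3/7 = -14484 + (⅐)*(-4/3) = -14484 - 4/21 = -304168/21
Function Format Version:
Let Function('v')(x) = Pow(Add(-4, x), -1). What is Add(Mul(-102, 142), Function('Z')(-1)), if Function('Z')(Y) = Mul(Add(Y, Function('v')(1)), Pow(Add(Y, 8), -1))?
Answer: Rational(-304168, 21) ≈ -14484.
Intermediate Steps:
Function('Z')(Y) = Mul(Pow(Add(8, Y), -1), Add(Rational(-1, 3), Y)) (Function('Z')(Y) = Mul(Add(Y, Pow(Add(-4, 1), -1)), Pow(Add(Y, 8), -1)) = Mul(Add(Y, Pow(-3, -1)), Pow(Add(8, Y), -1)) = Mul(Add(Y, Rational(-1, 3)), Pow(Add(8, Y), -1)) = Mul(Add(Rational(-1, 3), Y), Pow(Add(8, Y), -1)) = Mul(Pow(Add(8, Y), -1), Add(Rational(-1, 3), Y)))
Add(Mul(-102, 142), Function('Z')(-1)) = Add(Mul(-102, 142), Mul(Pow(Add(8, -1), -1), Add(Rational(-1, 3), -1))) = Add(-14484, Mul(Pow(7, -1), Rational(-4, 3))) = Add(-14484, Mul(Rational(1, 7), Rational(-4, 3))) = Add(-14484, Rational(-4, 21)) = Rational(-304168, 21)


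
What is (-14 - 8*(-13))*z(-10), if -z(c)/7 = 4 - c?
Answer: -8820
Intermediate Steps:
z(c) = -28 + 7*c (z(c) = -7*(4 - c) = -28 + 7*c)
(-14 - 8*(-13))*z(-10) = (-14 - 8*(-13))*(-28 + 7*(-10)) = (-14 + 104)*(-28 - 70) = 90*(-98) = -8820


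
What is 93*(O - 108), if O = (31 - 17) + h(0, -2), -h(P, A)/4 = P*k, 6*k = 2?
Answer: -8742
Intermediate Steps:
k = ⅓ (k = (⅙)*2 = ⅓ ≈ 0.33333)
h(P, A) = -4*P/3
O = 14 (O = (31 - 17) - 4/3*0 = 14 + 0 = 14)
93*(O - 108) = 93*(14 - 108) = 93*(-94) = -8742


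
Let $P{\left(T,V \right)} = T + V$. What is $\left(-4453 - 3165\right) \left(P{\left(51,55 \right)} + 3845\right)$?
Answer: $-30098718$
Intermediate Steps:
$\left(-4453 - 3165\right) \left(P{\left(51,55 \right)} + 3845\right) = \left(-4453 - 3165\right) \left(\left(51 + 55\right) + 3845\right) = - 7618 \left(106 + 3845\right) = \left(-7618\right) 3951 = -30098718$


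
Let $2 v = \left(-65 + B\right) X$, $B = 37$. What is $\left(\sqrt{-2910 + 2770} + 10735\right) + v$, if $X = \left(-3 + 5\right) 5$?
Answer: $10595 + 2 i \sqrt{35} \approx 10595.0 + 11.832 i$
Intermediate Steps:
$X = 10$ ($X = 2 \cdot 5 = 10$)
$v = -140$ ($v = \frac{\left(-65 + 37\right) 10}{2} = \frac{\left(-28\right) 10}{2} = \frac{1}{2} \left(-280\right) = -140$)
$\left(\sqrt{-2910 + 2770} + 10735\right) + v = \left(\sqrt{-2910 + 2770} + 10735\right) - 140 = \left(\sqrt{-140} + 10735\right) - 140 = \left(2 i \sqrt{35} + 10735\right) - 140 = \left(10735 + 2 i \sqrt{35}\right) - 140 = 10595 + 2 i \sqrt{35}$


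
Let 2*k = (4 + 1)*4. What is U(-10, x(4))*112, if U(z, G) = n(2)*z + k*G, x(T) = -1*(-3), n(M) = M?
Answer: 1120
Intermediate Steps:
x(T) = 3
k = 10 (k = ((4 + 1)*4)/2 = (5*4)/2 = (½)*20 = 10)
U(z, G) = 2*z + 10*G
U(-10, x(4))*112 = (2*(-10) + 10*3)*112 = (-20 + 30)*112 = 10*112 = 1120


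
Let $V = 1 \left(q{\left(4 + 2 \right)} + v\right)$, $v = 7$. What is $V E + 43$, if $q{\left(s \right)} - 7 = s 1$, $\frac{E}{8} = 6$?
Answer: $1003$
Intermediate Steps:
$E = 48$ ($E = 8 \cdot 6 = 48$)
$q{\left(s \right)} = 7 + s$ ($q{\left(s \right)} = 7 + s 1 = 7 + s$)
$V = 20$ ($V = 1 \left(\left(7 + \left(4 + 2\right)\right) + 7\right) = 1 \left(\left(7 + 6\right) + 7\right) = 1 \left(13 + 7\right) = 1 \cdot 20 = 20$)
$V E + 43 = 20 \cdot 48 + 43 = 960 + 43 = 1003$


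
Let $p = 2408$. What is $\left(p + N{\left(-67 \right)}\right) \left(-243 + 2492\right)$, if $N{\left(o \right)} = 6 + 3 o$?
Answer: $4977037$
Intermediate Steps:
$\left(p + N{\left(-67 \right)}\right) \left(-243 + 2492\right) = \left(2408 + \left(6 + 3 \left(-67\right)\right)\right) \left(-243 + 2492\right) = \left(2408 + \left(6 - 201\right)\right) 2249 = \left(2408 - 195\right) 2249 = 2213 \cdot 2249 = 4977037$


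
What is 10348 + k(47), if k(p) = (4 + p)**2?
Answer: 12949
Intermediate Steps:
10348 + k(47) = 10348 + (4 + 47)**2 = 10348 + 51**2 = 10348 + 2601 = 12949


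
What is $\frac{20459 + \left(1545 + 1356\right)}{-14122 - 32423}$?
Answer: $- \frac{4672}{9309} \approx -0.50188$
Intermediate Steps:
$\frac{20459 + \left(1545 + 1356\right)}{-14122 - 32423} = \frac{20459 + 2901}{-46545} = 23360 \left(- \frac{1}{46545}\right) = - \frac{4672}{9309}$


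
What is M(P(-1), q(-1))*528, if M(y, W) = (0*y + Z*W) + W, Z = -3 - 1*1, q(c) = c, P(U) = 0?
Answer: 1584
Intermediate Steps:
Z = -4 (Z = -3 - 1 = -4)
M(y, W) = -3*W (M(y, W) = (0*y - 4*W) + W = (0 - 4*W) + W = -4*W + W = -3*W)
M(P(-1), q(-1))*528 = -3*(-1)*528 = 3*528 = 1584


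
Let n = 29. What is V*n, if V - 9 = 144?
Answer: 4437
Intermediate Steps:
V = 153 (V = 9 + 144 = 153)
V*n = 153*29 = 4437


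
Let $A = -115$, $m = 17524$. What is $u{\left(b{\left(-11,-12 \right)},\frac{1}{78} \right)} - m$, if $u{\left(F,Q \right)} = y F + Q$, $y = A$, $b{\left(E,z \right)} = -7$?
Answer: $- \frac{1304081}{78} \approx -16719.0$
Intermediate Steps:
$y = -115$
$u{\left(F,Q \right)} = Q - 115 F$ ($u{\left(F,Q \right)} = - 115 F + Q = Q - 115 F$)
$u{\left(b{\left(-11,-12 \right)},\frac{1}{78} \right)} - m = \left(\frac{1}{78} - -805\right) - 17524 = \left(\frac{1}{78} + 805\right) - 17524 = \frac{62791}{78} - 17524 = - \frac{1304081}{78}$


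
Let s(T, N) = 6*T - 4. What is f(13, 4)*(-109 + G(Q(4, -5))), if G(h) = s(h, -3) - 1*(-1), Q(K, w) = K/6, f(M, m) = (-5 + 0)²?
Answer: -2700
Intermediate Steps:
s(T, N) = -4 + 6*T
f(M, m) = 25 (f(M, m) = (-5)² = 25)
Q(K, w) = K/6 (Q(K, w) = K*(⅙) = K/6)
G(h) = -3 + 6*h (G(h) = (-4 + 6*h) - 1*(-1) = (-4 + 6*h) + 1 = -3 + 6*h)
f(13, 4)*(-109 + G(Q(4, -5))) = 25*(-109 + (-3 + 6*((⅙)*4))) = 25*(-109 + (-3 + 6*(⅔))) = 25*(-109 + (-3 + 4)) = 25*(-109 + 1) = 25*(-108) = -2700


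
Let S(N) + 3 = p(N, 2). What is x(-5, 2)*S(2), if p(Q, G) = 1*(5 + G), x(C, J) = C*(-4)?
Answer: 80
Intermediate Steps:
x(C, J) = -4*C
p(Q, G) = 5 + G
S(N) = 4 (S(N) = -3 + (5 + 2) = -3 + 7 = 4)
x(-5, 2)*S(2) = -4*(-5)*4 = 20*4 = 80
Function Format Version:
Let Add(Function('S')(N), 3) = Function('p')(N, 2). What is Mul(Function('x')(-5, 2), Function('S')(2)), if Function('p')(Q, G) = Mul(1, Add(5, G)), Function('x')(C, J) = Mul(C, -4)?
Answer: 80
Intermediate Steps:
Function('x')(C, J) = Mul(-4, C)
Function('p')(Q, G) = Add(5, G)
Function('S')(N) = 4 (Function('S')(N) = Add(-3, Add(5, 2)) = Add(-3, 7) = 4)
Mul(Function('x')(-5, 2), Function('S')(2)) = Mul(Mul(-4, -5), 4) = Mul(20, 4) = 80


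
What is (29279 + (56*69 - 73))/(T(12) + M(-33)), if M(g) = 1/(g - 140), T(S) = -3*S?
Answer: -5721110/6229 ≈ -918.46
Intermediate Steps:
M(g) = 1/(-140 + g)
(29279 + (56*69 - 73))/(T(12) + M(-33)) = (29279 + (56*69 - 73))/(-3*12 + 1/(-140 - 33)) = (29279 + (3864 - 73))/(-36 + 1/(-173)) = (29279 + 3791)/(-36 - 1/173) = 33070/(-6229/173) = 33070*(-173/6229) = -5721110/6229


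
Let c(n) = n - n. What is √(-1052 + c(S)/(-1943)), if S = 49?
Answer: 2*I*√263 ≈ 32.435*I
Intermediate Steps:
c(n) = 0
√(-1052 + c(S)/(-1943)) = √(-1052 + 0/(-1943)) = √(-1052 + 0*(-1/1943)) = √(-1052 + 0) = √(-1052) = 2*I*√263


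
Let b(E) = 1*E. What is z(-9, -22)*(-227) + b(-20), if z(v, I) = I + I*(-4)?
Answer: -15002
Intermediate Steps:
z(v, I) = -3*I (z(v, I) = I - 4*I = -3*I)
b(E) = E
z(-9, -22)*(-227) + b(-20) = -3*(-22)*(-227) - 20 = 66*(-227) - 20 = -14982 - 20 = -15002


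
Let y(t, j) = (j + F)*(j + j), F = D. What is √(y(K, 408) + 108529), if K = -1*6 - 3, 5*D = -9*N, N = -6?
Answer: √11256745/5 ≈ 671.02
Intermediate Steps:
D = 54/5 (D = (-9*(-6))/5 = (⅕)*54 = 54/5 ≈ 10.800)
F = 54/5 ≈ 10.800
K = -9 (K = -6 - 3 = -9)
y(t, j) = 2*j*(54/5 + j) (y(t, j) = (j + 54/5)*(j + j) = (54/5 + j)*(2*j) = 2*j*(54/5 + j))
√(y(K, 408) + 108529) = √((⅖)*408*(54 + 5*408) + 108529) = √((⅖)*408*(54 + 2040) + 108529) = √((⅖)*408*2094 + 108529) = √(1708704/5 + 108529) = √(2251349/5) = √11256745/5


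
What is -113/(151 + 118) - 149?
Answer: -40194/269 ≈ -149.42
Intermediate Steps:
-113/(151 + 118) - 149 = -113/269 - 149 = -40194/269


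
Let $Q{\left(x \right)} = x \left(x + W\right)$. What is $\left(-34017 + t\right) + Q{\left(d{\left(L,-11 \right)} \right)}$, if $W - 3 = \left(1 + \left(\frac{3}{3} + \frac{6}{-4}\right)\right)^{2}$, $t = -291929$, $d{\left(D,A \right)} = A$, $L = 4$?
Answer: $- \frac{1303443}{4} \approx -3.2586 \cdot 10^{5}$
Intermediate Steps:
$W = \frac{13}{4}$ ($W = 3 + \left(1 + \left(\frac{3}{3} + \frac{6}{-4}\right)\right)^{2} = 3 + \left(1 + \left(3 \cdot \frac{1}{3} + 6 \left(- \frac{1}{4}\right)\right)\right)^{2} = 3 + \left(1 + \left(1 - \frac{3}{2}\right)\right)^{2} = 3 + \left(1 - \frac{1}{2}\right)^{2} = 3 + \left(\frac{1}{2}\right)^{2} = 3 + \frac{1}{4} = \frac{13}{4} \approx 3.25$)
$Q{\left(x \right)} = x \left(\frac{13}{4} + x\right)$ ($Q{\left(x \right)} = x \left(x + \frac{13}{4}\right) = x \left(\frac{13}{4} + x\right)$)
$\left(-34017 + t\right) + Q{\left(d{\left(L,-11 \right)} \right)} = \left(-34017 - 291929\right) + \frac{1}{4} \left(-11\right) \left(13 + 4 \left(-11\right)\right) = -325946 + \frac{1}{4} \left(-11\right) \left(13 - 44\right) = -325946 + \frac{1}{4} \left(-11\right) \left(-31\right) = -325946 + \frac{341}{4} = - \frac{1303443}{4}$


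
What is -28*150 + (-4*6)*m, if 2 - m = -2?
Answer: -4296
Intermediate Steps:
m = 4 (m = 2 - 1*(-2) = 2 + 2 = 4)
-28*150 + (-4*6)*m = -28*150 - 4*6*4 = -4200 - 24*4 = -4200 - 96 = -4296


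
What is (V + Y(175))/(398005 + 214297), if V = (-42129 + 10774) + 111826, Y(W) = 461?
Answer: 40466/306151 ≈ 0.13218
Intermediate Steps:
V = 80471 (V = -31355 + 111826 = 80471)
(V + Y(175))/(398005 + 214297) = (80471 + 461)/(398005 + 214297) = 80932/612302 = 80932*(1/612302) = 40466/306151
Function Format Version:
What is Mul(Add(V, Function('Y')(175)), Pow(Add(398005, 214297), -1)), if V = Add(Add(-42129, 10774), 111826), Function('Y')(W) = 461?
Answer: Rational(40466, 306151) ≈ 0.13218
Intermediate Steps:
V = 80471 (V = Add(-31355, 111826) = 80471)
Mul(Add(V, Function('Y')(175)), Pow(Add(398005, 214297), -1)) = Mul(Add(80471, 461), Pow(Add(398005, 214297), -1)) = Mul(80932, Pow(612302, -1)) = Mul(80932, Rational(1, 612302)) = Rational(40466, 306151)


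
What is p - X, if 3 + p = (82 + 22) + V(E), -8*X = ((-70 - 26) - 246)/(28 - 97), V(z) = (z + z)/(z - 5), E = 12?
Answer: 67651/644 ≈ 105.05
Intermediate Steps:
V(z) = 2*z/(-5 + z) (V(z) = (2*z)/(-5 + z) = 2*z/(-5 + z))
X = -57/92 (X = -((-70 - 26) - 246)/(8*(28 - 97)) = -(-96 - 246)/(8*(-69)) = -(-171)*(-1)/(4*69) = -⅛*114/23 = -57/92 ≈ -0.61957)
p = 731/7 (p = -3 + ((82 + 22) + 2*12/(-5 + 12)) = -3 + (104 + 2*12/7) = -3 + (104 + 2*12*(⅐)) = -3 + (104 + 24/7) = -3 + 752/7 = 731/7 ≈ 104.43)
p - X = 731/7 - 1*(-57/92) = 731/7 + 57/92 = 67651/644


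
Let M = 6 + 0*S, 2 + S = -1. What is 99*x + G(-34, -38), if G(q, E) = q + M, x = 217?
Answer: 21455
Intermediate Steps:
S = -3 (S = -2 - 1 = -3)
M = 6 (M = 6 + 0*(-3) = 6 + 0 = 6)
G(q, E) = 6 + q (G(q, E) = q + 6 = 6 + q)
99*x + G(-34, -38) = 99*217 + (6 - 34) = 21483 - 28 = 21455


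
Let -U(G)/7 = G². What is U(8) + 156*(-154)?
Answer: -24472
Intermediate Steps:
U(G) = -7*G²
U(8) + 156*(-154) = -7*8² + 156*(-154) = -7*64 - 24024 = -448 - 24024 = -24472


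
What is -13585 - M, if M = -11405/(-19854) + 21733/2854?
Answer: -192558796178/14165829 ≈ -13593.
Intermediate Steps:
M = 116009213/14165829 (M = -11405*(-1/19854) + 21733*(1/2854) = 11405/19854 + 21733/2854 = 116009213/14165829 ≈ 8.1894)
-13585 - M = -13585 - 1*116009213/14165829 = -13585 - 116009213/14165829 = -192558796178/14165829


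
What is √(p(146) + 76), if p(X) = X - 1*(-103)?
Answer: 5*√13 ≈ 18.028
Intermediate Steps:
p(X) = 103 + X (p(X) = X + 103 = 103 + X)
√(p(146) + 76) = √((103 + 146) + 76) = √(249 + 76) = √325 = 5*√13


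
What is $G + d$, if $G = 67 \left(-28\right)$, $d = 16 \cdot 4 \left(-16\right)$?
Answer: $-2900$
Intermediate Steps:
$d = -1024$ ($d = 64 \left(-16\right) = -1024$)
$G = -1876$
$G + d = -1876 - 1024 = -2900$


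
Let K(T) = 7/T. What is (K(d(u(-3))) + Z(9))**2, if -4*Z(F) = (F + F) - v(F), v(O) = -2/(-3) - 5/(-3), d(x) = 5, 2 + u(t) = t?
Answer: 22801/3600 ≈ 6.3336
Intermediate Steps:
u(t) = -2 + t
v(O) = 7/3 (v(O) = -2*(-1/3) - 5*(-1/3) = 2/3 + 5/3 = 7/3)
Z(F) = 7/12 - F/2 (Z(F) = -((F + F) - 1*7/3)/4 = -(2*F - 7/3)/4 = -(-7/3 + 2*F)/4 = 7/12 - F/2)
(K(d(u(-3))) + Z(9))**2 = (7/5 + (7/12 - 1/2*9))**2 = (7*(1/5) + (7/12 - 9/2))**2 = (7/5 - 47/12)**2 = (-151/60)**2 = 22801/3600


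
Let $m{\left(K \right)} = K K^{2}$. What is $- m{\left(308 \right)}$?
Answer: $-29218112$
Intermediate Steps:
$m{\left(K \right)} = K^{3}$
$- m{\left(308 \right)} = - 308^{3} = \left(-1\right) 29218112 = -29218112$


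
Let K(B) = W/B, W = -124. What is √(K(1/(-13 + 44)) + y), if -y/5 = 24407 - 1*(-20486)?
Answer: I*√228309 ≈ 477.82*I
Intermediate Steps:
K(B) = -124/B
y = -224465 (y = -5*(24407 - 1*(-20486)) = -5*(24407 + 20486) = -5*44893 = -224465)
√(K(1/(-13 + 44)) + y) = √(-124/(1/(-13 + 44)) - 224465) = √(-124/(1/31) - 224465) = √(-124/1/31 - 224465) = √(-124*31 - 224465) = √(-3844 - 224465) = √(-228309) = I*√228309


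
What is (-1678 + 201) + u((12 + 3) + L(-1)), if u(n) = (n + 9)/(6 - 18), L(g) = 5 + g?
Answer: -4438/3 ≈ -1479.3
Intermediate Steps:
u(n) = -¾ - n/12 (u(n) = (9 + n)/(-12) = (9 + n)*(-1/12) = -¾ - n/12)
(-1678 + 201) + u((12 + 3) + L(-1)) = (-1678 + 201) + (-¾ - ((12 + 3) + (5 - 1))/12) = -1477 + (-¾ - (15 + 4)/12) = -1477 + (-¾ - 1/12*19) = -1477 + (-¾ - 19/12) = -1477 - 7/3 = -4438/3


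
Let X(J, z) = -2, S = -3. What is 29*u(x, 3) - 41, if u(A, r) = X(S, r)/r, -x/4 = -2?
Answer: -181/3 ≈ -60.333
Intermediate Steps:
x = 8 (x = -4*(-2) = 8)
u(A, r) = -2/r
29*u(x, 3) - 41 = 29*(-2/3) - 41 = 29*(-2*⅓) - 41 = 29*(-⅔) - 41 = -58/3 - 41 = -181/3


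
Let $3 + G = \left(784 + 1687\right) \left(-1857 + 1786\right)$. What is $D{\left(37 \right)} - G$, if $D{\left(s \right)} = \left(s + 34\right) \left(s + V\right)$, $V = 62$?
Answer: $182473$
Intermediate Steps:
$D{\left(s \right)} = \left(34 + s\right) \left(62 + s\right)$ ($D{\left(s \right)} = \left(s + 34\right) \left(s + 62\right) = \left(34 + s\right) \left(62 + s\right)$)
$G = -175444$ ($G = -3 + \left(784 + 1687\right) \left(-1857 + 1786\right) = -3 + 2471 \left(-71\right) = -3 - 175441 = -175444$)
$D{\left(37 \right)} - G = \left(2108 + 37^{2} + 96 \cdot 37\right) - -175444 = \left(2108 + 1369 + 3552\right) + 175444 = 7029 + 175444 = 182473$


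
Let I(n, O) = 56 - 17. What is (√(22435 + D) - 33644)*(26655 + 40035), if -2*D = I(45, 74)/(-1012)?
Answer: -2243718360 + 33345*√22976690374/506 ≈ -2.2337e+9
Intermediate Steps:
I(n, O) = 39
D = 39/2024 (D = -39/(2*(-1012)) = -39*(-1)/(2*1012) = -½*(-39/1012) = 39/2024 ≈ 0.019269)
(√(22435 + D) - 33644)*(26655 + 40035) = (√(22435 + 39/2024) - 33644)*(26655 + 40035) = (√(45408479/2024) - 33644)*66690 = (√22976690374/1012 - 33644)*66690 = (-33644 + √22976690374/1012)*66690 = -2243718360 + 33345*√22976690374/506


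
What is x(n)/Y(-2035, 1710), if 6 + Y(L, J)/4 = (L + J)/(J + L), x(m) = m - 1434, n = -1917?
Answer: 3351/20 ≈ 167.55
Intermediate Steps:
x(m) = -1434 + m
Y(L, J) = -20 (Y(L, J) = -24 + 4*((L + J)/(J + L)) = -24 + 4*((J + L)/(J + L)) = -24 + 4*1 = -24 + 4 = -20)
x(n)/Y(-2035, 1710) = (-1434 - 1917)/(-20) = -3351*(-1/20) = 3351/20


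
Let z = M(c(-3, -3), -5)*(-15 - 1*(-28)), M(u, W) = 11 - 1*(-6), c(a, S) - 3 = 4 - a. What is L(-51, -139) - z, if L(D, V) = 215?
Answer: -6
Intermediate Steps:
c(a, S) = 7 - a (c(a, S) = 3 + (4 - a) = 7 - a)
M(u, W) = 17 (M(u, W) = 11 + 6 = 17)
z = 221 (z = 17*(-15 - 1*(-28)) = 17*(-15 + 28) = 17*13 = 221)
L(-51, -139) - z = 215 - 1*221 = 215 - 221 = -6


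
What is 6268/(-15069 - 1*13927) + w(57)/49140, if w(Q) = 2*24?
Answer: -6387869/29684655 ≈ -0.21519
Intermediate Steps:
w(Q) = 48
6268/(-15069 - 1*13927) + w(57)/49140 = 6268/(-15069 - 1*13927) + 48/49140 = 6268/(-15069 - 13927) + 48*(1/49140) = 6268/(-28996) + 4/4095 = 6268*(-1/28996) + 4/4095 = -1567/7249 + 4/4095 = -6387869/29684655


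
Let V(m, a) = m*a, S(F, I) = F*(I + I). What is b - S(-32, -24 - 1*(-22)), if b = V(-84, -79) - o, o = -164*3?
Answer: 7000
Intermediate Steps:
S(F, I) = 2*F*I (S(F, I) = F*(2*I) = 2*F*I)
o = -492
V(m, a) = a*m
b = 7128 (b = -79*(-84) - 1*(-492) = 6636 + 492 = 7128)
b - S(-32, -24 - 1*(-22)) = 7128 - 2*(-32)*(-24 - 1*(-22)) = 7128 - 2*(-32)*(-24 + 22) = 7128 - 2*(-32)*(-2) = 7128 - 1*128 = 7128 - 128 = 7000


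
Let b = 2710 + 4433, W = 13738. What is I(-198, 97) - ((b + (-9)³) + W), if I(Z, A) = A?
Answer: -20055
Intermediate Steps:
b = 7143
I(-198, 97) - ((b + (-9)³) + W) = 97 - ((7143 + (-9)³) + 13738) = 97 - ((7143 - 729) + 13738) = 97 - (6414 + 13738) = 97 - 1*20152 = 97 - 20152 = -20055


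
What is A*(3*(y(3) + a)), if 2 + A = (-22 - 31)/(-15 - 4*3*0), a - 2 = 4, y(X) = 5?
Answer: 253/5 ≈ 50.600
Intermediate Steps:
a = 6 (a = 2 + 4 = 6)
A = 23/15 (A = -2 + (-22 - 31)/(-15 - 4*3*0) = -2 - 53/(-15 - 12*0) = -2 - 53/(-15 + 0) = -2 - 53/(-15) = -2 - 53*(-1/15) = -2 + 53/15 = 23/15 ≈ 1.5333)
A*(3*(y(3) + a)) = 23*(3*(5 + 6))/15 = 23*(3*11)/15 = (23/15)*33 = 253/5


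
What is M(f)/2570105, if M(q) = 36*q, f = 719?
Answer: 25884/2570105 ≈ 0.010071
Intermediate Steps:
M(f)/2570105 = (36*719)/2570105 = 25884*(1/2570105) = 25884/2570105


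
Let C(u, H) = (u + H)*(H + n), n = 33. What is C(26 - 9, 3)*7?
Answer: 5040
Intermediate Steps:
C(u, H) = (33 + H)*(H + u) (C(u, H) = (u + H)*(H + 33) = (H + u)*(33 + H) = (33 + H)*(H + u))
C(26 - 9, 3)*7 = (3**2 + 33*3 + 33*(26 - 9) + 3*(26 - 9))*7 = (9 + 99 + 33*17 + 3*17)*7 = (9 + 99 + 561 + 51)*7 = 720*7 = 5040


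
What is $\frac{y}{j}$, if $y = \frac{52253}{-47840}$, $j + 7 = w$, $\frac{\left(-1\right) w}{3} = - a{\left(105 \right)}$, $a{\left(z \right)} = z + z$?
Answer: $- \frac{52253}{29804320} \approx -0.0017532$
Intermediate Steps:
$a{\left(z \right)} = 2 z$
$w = 630$ ($w = - 3 \left(- 2 \cdot 105\right) = - 3 \left(\left(-1\right) 210\right) = \left(-3\right) \left(-210\right) = 630$)
$j = 623$ ($j = -7 + 630 = 623$)
$y = - \frac{52253}{47840}$ ($y = 52253 \left(- \frac{1}{47840}\right) = - \frac{52253}{47840} \approx -1.0922$)
$\frac{y}{j} = - \frac{52253}{47840 \cdot 623} = \left(- \frac{52253}{47840}\right) \frac{1}{623} = - \frac{52253}{29804320}$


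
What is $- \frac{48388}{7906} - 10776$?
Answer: $- \frac{42621722}{3953} \approx -10782.0$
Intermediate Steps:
$- \frac{48388}{7906} - 10776 = \left(-48388\right) \frac{1}{7906} - 10776 = - \frac{24194}{3953} - 10776 = - \frac{42621722}{3953}$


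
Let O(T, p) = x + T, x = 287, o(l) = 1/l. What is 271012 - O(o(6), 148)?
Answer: 1624349/6 ≈ 2.7073e+5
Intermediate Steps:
o(l) = 1/l
O(T, p) = 287 + T
271012 - O(o(6), 148) = 271012 - (287 + 1/6) = 271012 - 1*1723/6 = 271012 - 1723/6 = 1624349/6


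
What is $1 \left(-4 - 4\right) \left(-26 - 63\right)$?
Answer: $712$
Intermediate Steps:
$1 \left(-4 - 4\right) \left(-26 - 63\right) = 1 \left(-8\right) \left(-89\right) = \left(-8\right) \left(-89\right) = 712$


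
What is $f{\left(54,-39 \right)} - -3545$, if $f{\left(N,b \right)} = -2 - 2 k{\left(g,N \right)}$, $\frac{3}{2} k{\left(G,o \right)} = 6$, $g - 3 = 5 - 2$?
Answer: $3535$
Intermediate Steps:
$g = 6$ ($g = 3 + \left(5 - 2\right) = 3 + 3 = 6$)
$k{\left(G,o \right)} = 4$ ($k{\left(G,o \right)} = \frac{2}{3} \cdot 6 = 4$)
$f{\left(N,b \right)} = -10$ ($f{\left(N,b \right)} = -2 - 8 = -10$)
$f{\left(54,-39 \right)} - -3545 = -10 - -3545 = -10 + 3545 = 3535$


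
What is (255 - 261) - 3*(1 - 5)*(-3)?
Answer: -42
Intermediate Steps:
(255 - 261) - 3*(1 - 5)*(-3) = -6 - (-12)*(-3) = -6 - 3*12 = -6 - 36 = -42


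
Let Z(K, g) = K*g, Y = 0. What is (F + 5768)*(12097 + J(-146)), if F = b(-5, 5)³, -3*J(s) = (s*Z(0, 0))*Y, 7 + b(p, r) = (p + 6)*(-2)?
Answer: 60956783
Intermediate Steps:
b(p, r) = -19 - 2*p (b(p, r) = -7 + (p + 6)*(-2) = -7 + (6 + p)*(-2) = -7 + (-12 - 2*p) = -19 - 2*p)
J(s) = 0 (J(s) = -s*(0*0)*0/3 = -s*0*0/3 = -0*0 = -⅓*0 = 0)
F = -729 (F = (-19 - 2*(-5))³ = (-19 + 10)³ = (-9)³ = -729)
(F + 5768)*(12097 + J(-146)) = (-729 + 5768)*(12097 + 0) = 5039*12097 = 60956783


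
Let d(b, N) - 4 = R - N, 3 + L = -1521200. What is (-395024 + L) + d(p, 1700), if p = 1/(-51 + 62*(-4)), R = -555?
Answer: -1918478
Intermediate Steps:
L = -1521203 (L = -3 - 1521200 = -1521203)
p = -1/299 (p = 1/(-51 - 248) = 1/(-299) = -1/299 ≈ -0.0033445)
d(b, N) = -551 - N (d(b, N) = 4 + (-555 - N) = -551 - N)
(-395024 + L) + d(p, 1700) = (-395024 - 1521203) + (-551 - 1*1700) = -1916227 + (-551 - 1700) = -1916227 - 2251 = -1918478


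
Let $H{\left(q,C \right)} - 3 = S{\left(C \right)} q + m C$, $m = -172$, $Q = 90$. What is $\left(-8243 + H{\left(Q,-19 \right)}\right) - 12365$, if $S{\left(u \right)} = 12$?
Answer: $-16257$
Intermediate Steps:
$H{\left(q,C \right)} = 3 - 172 C + 12 q$ ($H{\left(q,C \right)} = 3 - \left(- 12 q + 172 C\right) = 3 - 172 C + 12 q$)
$\left(-8243 + H{\left(Q,-19 \right)}\right) - 12365 = \left(-8243 + \left(3 - -3268 + 12 \cdot 90\right)\right) - 12365 = \left(-8243 + \left(3 + 3268 + 1080\right)\right) - 12365 = \left(-8243 + 4351\right) - 12365 = -3892 - 12365 = -16257$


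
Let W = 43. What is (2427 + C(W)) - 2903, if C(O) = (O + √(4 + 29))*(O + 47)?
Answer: 3394 + 90*√33 ≈ 3911.0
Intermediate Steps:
C(O) = (47 + O)*(O + √33) (C(O) = (O + √33)*(47 + O) = (47 + O)*(O + √33))
(2427 + C(W)) - 2903 = (2427 + (43² + 47*43 + 47*√33 + 43*√33)) - 2903 = (2427 + (1849 + 2021 + 47*√33 + 43*√33)) - 2903 = (2427 + (3870 + 90*√33)) - 2903 = (6297 + 90*√33) - 2903 = 3394 + 90*√33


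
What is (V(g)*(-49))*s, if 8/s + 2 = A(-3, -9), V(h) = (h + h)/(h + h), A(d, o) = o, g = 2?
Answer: 392/11 ≈ 35.636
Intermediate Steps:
V(h) = 1 (V(h) = (2*h)/((2*h)) = (2*h)*(1/(2*h)) = 1)
s = -8/11 (s = 8/(-2 - 9) = 8/(-11) = 8*(-1/11) = -8/11 ≈ -0.72727)
(V(g)*(-49))*s = (1*(-49))*(-8/11) = -49*(-8/11) = 392/11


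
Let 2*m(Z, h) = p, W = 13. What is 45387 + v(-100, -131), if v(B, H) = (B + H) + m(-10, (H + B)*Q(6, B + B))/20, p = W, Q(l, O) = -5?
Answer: 1806253/40 ≈ 45156.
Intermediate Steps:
p = 13
m(Z, h) = 13/2 (m(Z, h) = (1/2)*13 = 13/2)
v(B, H) = 13/40 + B + H (v(B, H) = (B + H) + (13/2)/20 = (B + H) + (13/2)*(1/20) = (B + H) + 13/40 = 13/40 + B + H)
45387 + v(-100, -131) = 45387 + (13/40 - 100 - 131) = 45387 - 9227/40 = 1806253/40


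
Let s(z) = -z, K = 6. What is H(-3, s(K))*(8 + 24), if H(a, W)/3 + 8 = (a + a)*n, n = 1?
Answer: -1344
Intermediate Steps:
H(a, W) = -24 + 6*a (H(a, W) = -24 + 3*((a + a)*1) = -24 + 3*((2*a)*1) = -24 + 3*(2*a) = -24 + 6*a)
H(-3, s(K))*(8 + 24) = (-24 + 6*(-3))*(8 + 24) = (-24 - 18)*32 = -42*32 = -1344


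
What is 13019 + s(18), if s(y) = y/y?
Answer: 13020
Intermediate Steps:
s(y) = 1
13019 + s(18) = 13019 + 1 = 13020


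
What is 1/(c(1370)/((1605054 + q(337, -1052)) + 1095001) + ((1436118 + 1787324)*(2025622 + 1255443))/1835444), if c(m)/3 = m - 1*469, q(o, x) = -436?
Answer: 4886587274/28157832135575643 ≈ 1.7354e-7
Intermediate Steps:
c(m) = -1407 + 3*m (c(m) = 3*(m - 1*469) = 3*(m - 469) = 3*(-469 + m) = -1407 + 3*m)
1/(c(1370)/((1605054 + q(337, -1052)) + 1095001) + ((1436118 + 1787324)*(2025622 + 1255443))/1835444) = 1/((-1407 + 3*1370)/((1605054 - 436) + 1095001) + ((1436118 + 1787324)*(2025622 + 1255443))/1835444) = 1/((-1407 + 4110)/(1604618 + 1095001) + (3223442*3281065)*(1/1835444)) = 1/(2703/2699619 + 10576322725730*(1/1835444)) = 1/(2703*(1/2699619) + 5288161362865/917722) = 1/(901/899873 + 5288161362865/917722) = 1/(28157832135575643/4886587274) = 4886587274/28157832135575643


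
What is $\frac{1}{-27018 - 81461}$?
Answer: $- \frac{1}{108479} \approx -9.2184 \cdot 10^{-6}$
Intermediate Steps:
$\frac{1}{-27018 - 81461} = \frac{1}{-108479} = - \frac{1}{108479}$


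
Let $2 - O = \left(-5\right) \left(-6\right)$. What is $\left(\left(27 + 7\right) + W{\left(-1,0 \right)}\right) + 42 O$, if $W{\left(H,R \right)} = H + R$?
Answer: $-1143$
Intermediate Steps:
$O = -28$ ($O = 2 - \left(-5\right) \left(-6\right) = 2 - 30 = -28$)
$\left(\left(27 + 7\right) + W{\left(-1,0 \right)}\right) + 42 O = \left(\left(27 + 7\right) + \left(-1 + 0\right)\right) + 42 \left(-28\right) = \left(34 - 1\right) - 1176 = 33 - 1176 = -1143$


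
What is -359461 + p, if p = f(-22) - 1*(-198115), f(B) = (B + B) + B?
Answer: -161412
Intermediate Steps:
f(B) = 3*B (f(B) = 2*B + B = 3*B)
p = 198049 (p = 3*(-22) - 1*(-198115) = -66 + 198115 = 198049)
-359461 + p = -359461 + 198049 = -161412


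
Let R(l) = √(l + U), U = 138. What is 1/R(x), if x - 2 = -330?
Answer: -I*√190/190 ≈ -0.072548*I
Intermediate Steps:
x = -328 (x = 2 - 330 = -328)
R(l) = √(138 + l) (R(l) = √(l + 138) = √(138 + l))
1/R(x) = 1/(√(138 - 328)) = 1/(√(-190)) = 1/(I*√190) = -I*√190/190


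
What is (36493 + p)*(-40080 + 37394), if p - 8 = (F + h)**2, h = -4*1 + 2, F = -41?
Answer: -103008100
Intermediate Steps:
h = -2 (h = -4 + 2 = -2)
p = 1857 (p = 8 + (-41 - 2)**2 = 8 + (-43)**2 = 8 + 1849 = 1857)
(36493 + p)*(-40080 + 37394) = (36493 + 1857)*(-40080 + 37394) = 38350*(-2686) = -103008100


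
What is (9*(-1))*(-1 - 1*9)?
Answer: 90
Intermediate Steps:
(9*(-1))*(-1 - 1*9) = -9*(-1 - 9) = -9*(-10) = 90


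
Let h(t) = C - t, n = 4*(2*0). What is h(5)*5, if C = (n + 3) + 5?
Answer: 15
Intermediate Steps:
n = 0 (n = 4*0 = 0)
C = 8 (C = (0 + 3) + 5 = 3 + 5 = 8)
h(t) = 8 - t
h(5)*5 = (8 - 1*5)*5 = (8 - 5)*5 = 3*5 = 15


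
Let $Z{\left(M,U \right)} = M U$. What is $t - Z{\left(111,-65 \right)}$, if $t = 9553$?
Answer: $16768$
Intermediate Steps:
$t - Z{\left(111,-65 \right)} = 9553 - 111 \left(-65\right) = 9553 - -7215 = 9553 + 7215 = 16768$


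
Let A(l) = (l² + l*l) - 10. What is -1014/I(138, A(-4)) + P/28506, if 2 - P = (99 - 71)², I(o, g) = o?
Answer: -2417750/327819 ≈ -7.3753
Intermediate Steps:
A(l) = -10 + 2*l² (A(l) = (l² + l²) - 10 = 2*l² - 10 = -10 + 2*l²)
P = -782 (P = 2 - (99 - 71)² = 2 - 1*28² = 2 - 1*784 = 2 - 784 = -782)
-1014/I(138, A(-4)) + P/28506 = -1014/138 - 782/28506 = -1014*1/138 - 782*1/28506 = -169/23 - 391/14253 = -2417750/327819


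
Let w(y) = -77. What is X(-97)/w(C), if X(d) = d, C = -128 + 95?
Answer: 97/77 ≈ 1.2597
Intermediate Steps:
C = -33
X(-97)/w(C) = -97/(-77) = -97*(-1/77) = 97/77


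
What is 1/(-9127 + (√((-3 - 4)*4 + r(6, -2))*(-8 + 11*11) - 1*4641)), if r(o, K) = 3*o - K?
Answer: -1721/23707497 - 113*I*√2/94829988 ≈ -7.2593e-5 - 1.6852e-6*I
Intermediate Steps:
r(o, K) = -K + 3*o
1/(-9127 + (√((-3 - 4)*4 + r(6, -2))*(-8 + 11*11) - 1*4641)) = 1/(-9127 + (√((-3 - 4)*4 + (-1*(-2) + 3*6))*(-8 + 11*11) - 1*4641)) = 1/(-9127 + (√(-7*4 + (2 + 18))*(-8 + 121) - 4641)) = 1/(-9127 + (√(-28 + 20)*113 - 4641)) = 1/(-9127 + (√(-8)*113 - 4641)) = 1/(-9127 + ((2*I*√2)*113 - 4641)) = 1/(-9127 + (226*I*√2 - 4641)) = 1/(-9127 + (-4641 + 226*I*√2)) = 1/(-13768 + 226*I*√2)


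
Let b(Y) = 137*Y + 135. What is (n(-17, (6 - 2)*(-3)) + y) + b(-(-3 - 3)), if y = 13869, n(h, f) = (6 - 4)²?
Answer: 14830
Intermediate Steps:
n(h, f) = 4 (n(h, f) = 2² = 4)
b(Y) = 135 + 137*Y
(n(-17, (6 - 2)*(-3)) + y) + b(-(-3 - 3)) = (4 + 13869) + (135 + 137*(-(-3 - 3))) = 13873 + (135 + 137*(-1*(-6))) = 13873 + (135 + 137*6) = 13873 + (135 + 822) = 13873 + 957 = 14830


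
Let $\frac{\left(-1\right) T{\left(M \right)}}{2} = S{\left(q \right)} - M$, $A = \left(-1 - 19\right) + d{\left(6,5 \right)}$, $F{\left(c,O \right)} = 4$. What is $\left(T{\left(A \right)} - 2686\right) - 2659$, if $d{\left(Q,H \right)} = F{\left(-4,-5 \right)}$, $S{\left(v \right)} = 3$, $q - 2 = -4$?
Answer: $-5383$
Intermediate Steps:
$q = -2$ ($q = 2 - 4 = -2$)
$d{\left(Q,H \right)} = 4$
$A = -16$ ($A = \left(-1 - 19\right) + 4 = -20 + 4 = -16$)
$T{\left(M \right)} = -6 + 2 M$ ($T{\left(M \right)} = - 2 \left(3 - M\right) = -6 + 2 M$)
$\left(T{\left(A \right)} - 2686\right) - 2659 = \left(\left(-6 + 2 \left(-16\right)\right) - 2686\right) - 2659 = \left(\left(-6 - 32\right) - 2686\right) - 2659 = \left(-38 - 2686\right) - 2659 = -2724 - 2659 = -5383$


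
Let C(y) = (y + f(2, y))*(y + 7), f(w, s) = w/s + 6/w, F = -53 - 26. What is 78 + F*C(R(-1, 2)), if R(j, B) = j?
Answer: 78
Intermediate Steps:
F = -79
f(w, s) = 6/w + w/s
C(y) = (7 + y)*(3 + y + 2/y) (C(y) = (y + (6/2 + 2/y))*(y + 7) = (y + (6*(½) + 2/y))*(7 + y) = (y + (3 + 2/y))*(7 + y) = (3 + y + 2/y)*(7 + y) = (7 + y)*(3 + y + 2/y))
78 + F*C(R(-1, 2)) = 78 - 79*(23 + (-1)² + 10*(-1) + 14/(-1)) = 78 - 79*(23 + 1 - 10 + 14*(-1)) = 78 - 79*(23 + 1 - 10 - 14) = 78 - 79*0 = 78 + 0 = 78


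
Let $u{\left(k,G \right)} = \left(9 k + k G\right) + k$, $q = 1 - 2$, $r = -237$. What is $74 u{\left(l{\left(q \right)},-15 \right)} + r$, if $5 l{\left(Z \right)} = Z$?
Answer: $-163$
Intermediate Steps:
$q = -1$ ($q = 1 - 2 = -1$)
$l{\left(Z \right)} = \frac{Z}{5}$
$u{\left(k,G \right)} = 10 k + G k$ ($u{\left(k,G \right)} = \left(9 k + G k\right) + k = 10 k + G k$)
$74 u{\left(l{\left(q \right)},-15 \right)} + r = 74 \cdot \frac{1}{5} \left(-1\right) \left(10 - 15\right) - 237 = 74 \left(\left(- \frac{1}{5}\right) \left(-5\right)\right) - 237 = 74 \cdot 1 - 237 = 74 - 237 = -163$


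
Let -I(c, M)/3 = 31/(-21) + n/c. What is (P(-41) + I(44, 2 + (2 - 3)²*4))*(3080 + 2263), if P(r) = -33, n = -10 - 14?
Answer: -11081382/77 ≈ -1.4391e+5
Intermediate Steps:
n = -24
I(c, M) = 31/7 + 72/c (I(c, M) = -3*(31/(-21) - 24/c) = -3*(31*(-1/21) - 24/c) = -3*(-31/21 - 24/c) = 31/7 + 72/c)
(P(-41) + I(44, 2 + (2 - 3)²*4))*(3080 + 2263) = (-33 + (31/7 + 72/44))*(3080 + 2263) = (-33 + (31/7 + 72*(1/44)))*5343 = (-33 + (31/7 + 18/11))*5343 = (-33 + 467/77)*5343 = -2074/77*5343 = -11081382/77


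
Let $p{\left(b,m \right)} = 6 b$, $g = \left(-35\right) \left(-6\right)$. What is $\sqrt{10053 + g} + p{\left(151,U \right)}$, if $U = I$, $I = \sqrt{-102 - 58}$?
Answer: $906 + \sqrt{10263} \approx 1007.3$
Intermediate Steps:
$g = 210$
$I = 4 i \sqrt{10}$ ($I = \sqrt{-160} = 4 i \sqrt{10} \approx 12.649 i$)
$U = 4 i \sqrt{10} \approx 12.649 i$
$\sqrt{10053 + g} + p{\left(151,U \right)} = \sqrt{10053 + 210} + 6 \cdot 151 = \sqrt{10263} + 906 = 906 + \sqrt{10263}$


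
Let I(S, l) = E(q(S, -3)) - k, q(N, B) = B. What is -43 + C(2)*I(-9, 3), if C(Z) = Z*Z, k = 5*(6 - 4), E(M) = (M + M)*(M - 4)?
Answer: 85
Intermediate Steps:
E(M) = 2*M*(-4 + M) (E(M) = (2*M)*(-4 + M) = 2*M*(-4 + M))
k = 10 (k = 5*2 = 10)
I(S, l) = 32 (I(S, l) = 2*(-3)*(-4 - 3) - 1*10 = 2*(-3)*(-7) - 10 = 42 - 10 = 32)
C(Z) = Z²
-43 + C(2)*I(-9, 3) = -43 + 2²*32 = -43 + 4*32 = -43 + 128 = 85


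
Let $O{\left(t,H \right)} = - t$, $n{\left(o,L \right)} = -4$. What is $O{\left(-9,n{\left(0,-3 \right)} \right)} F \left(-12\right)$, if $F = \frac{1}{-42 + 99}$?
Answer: $- \frac{36}{19} \approx -1.8947$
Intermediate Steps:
$F = \frac{1}{57} \approx 0.017544$
$O{\left(-9,n{\left(0,-3 \right)} \right)} F \left(-12\right) = \left(-1\right) \left(-9\right) \frac{1}{57} \left(-12\right) = 9 \cdot \frac{1}{57} \left(-12\right) = \frac{3}{19} \left(-12\right) = - \frac{36}{19}$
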